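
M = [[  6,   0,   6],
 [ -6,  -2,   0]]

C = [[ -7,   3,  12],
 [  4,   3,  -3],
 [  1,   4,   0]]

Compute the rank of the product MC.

First compute MC:
[[-36,  42,  72],
 [ 34, -24, -66]]
Now row reduce the product.
R2 ← R2 + (17/18)·R1: [0, 47/3, 2]
2 nonzero rows, so rank(MC) = 2.

2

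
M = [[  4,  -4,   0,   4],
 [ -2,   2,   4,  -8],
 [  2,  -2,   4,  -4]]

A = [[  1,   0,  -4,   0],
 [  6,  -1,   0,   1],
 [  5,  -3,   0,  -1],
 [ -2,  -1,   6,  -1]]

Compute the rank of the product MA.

First compute MA:
[[-28,   0,   8,  -8],
 [ 46,  -6, -40,   6],
 [ 18,  -6, -32,  -2]]
Now row reduce the product.
R2 ← R2 + (23/14)·R1: [0, -6, -188/7, -50/7]
R3 ← R3 + (9/14)·R1: [0, -6, -188/7, -50/7]
R3 ← R3 − R2: [0, 0, 0, 0]
2 nonzero rows, so rank(MA) = 2.

2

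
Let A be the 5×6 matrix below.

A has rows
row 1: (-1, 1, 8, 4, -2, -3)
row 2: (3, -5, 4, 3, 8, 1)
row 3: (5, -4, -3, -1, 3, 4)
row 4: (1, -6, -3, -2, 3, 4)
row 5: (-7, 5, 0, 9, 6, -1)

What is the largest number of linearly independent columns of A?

Row reduce to echelon form.
R2 ← R2 + (3)·R1: [0, -2, 28, 15, 2, -8]
R3 ← R3 + (5)·R1: [0, 1, 37, 19, -7, -11]
R4 ← R4 + R1: [0, -5, 5, 2, 1, 1]
R5 ← R5 − (7)·R1: [0, -2, -56, -19, 20, 20]
R3 ← R3 + (1/2)·R2: [0, 0, 51, 53/2, -6, -15]
R4 ← R4 − (5/2)·R2: [0, 0, -65, -71/2, -4, 21]
R5 ← R5 − R2: [0, 0, -84, -34, 18, 28]
R4 ← R4 + (65/51)·R3: [0, 0, 0, -88/51, -198/17, 32/17]
R5 ← R5 + (28/17)·R3: [0, 0, 0, 164/17, 138/17, 56/17]
R5 ← R5 + (123/22)·R4: [0, 0, 0, 0, -57, 152/11]
Echelon form has 5 nonzero rows, so rank(A) = 5.
The rank gives the maximum number of linearly independent columns: 5.

5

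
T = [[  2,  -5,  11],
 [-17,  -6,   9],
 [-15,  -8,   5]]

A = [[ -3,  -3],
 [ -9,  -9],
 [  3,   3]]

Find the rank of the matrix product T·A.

1

First compute TA:
[[ 72,  72],
 [132, 132],
 [132, 132]]
Now row reduce the product.
R2 ← R2 − (11/6)·R1: [0, 0]
R3 ← R3 − (11/6)·R1: [0, 0]
1 nonzero row, so rank(TA) = 1.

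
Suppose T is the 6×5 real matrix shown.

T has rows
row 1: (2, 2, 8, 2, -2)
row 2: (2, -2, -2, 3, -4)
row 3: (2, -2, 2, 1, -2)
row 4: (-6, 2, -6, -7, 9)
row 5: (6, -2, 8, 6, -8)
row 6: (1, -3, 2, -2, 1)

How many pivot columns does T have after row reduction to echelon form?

Row reduce to echelon form.
R2 ← R2 − R1: [0, -4, -10, 1, -2]
R3 ← R3 − R1: [0, -4, -6, -1, 0]
R4 ← R4 + (3)·R1: [0, 8, 18, -1, 3]
R5 ← R5 − (3)·R1: [0, -8, -16, 0, -2]
R6 ← R6 − (1/2)·R1: [0, -4, -2, -3, 2]
R3 ← R3 − R2: [0, 0, 4, -2, 2]
R4 ← R4 + (2)·R2: [0, 0, -2, 1, -1]
R5 ← R5 − (2)·R2: [0, 0, 4, -2, 2]
R6 ← R6 − R2: [0, 0, 8, -4, 4]
R4 ← R4 + (1/2)·R3: [0, 0, 0, 0, 0]
R5 ← R5 − R3: [0, 0, 0, 0, 0]
R6 ← R6 − (2)·R3: [0, 0, 0, 0, 0]
Echelon form has 3 nonzero rows, so rank(T) = 3.
Each nonzero row contributes one pivot column: 3 pivot columns.

3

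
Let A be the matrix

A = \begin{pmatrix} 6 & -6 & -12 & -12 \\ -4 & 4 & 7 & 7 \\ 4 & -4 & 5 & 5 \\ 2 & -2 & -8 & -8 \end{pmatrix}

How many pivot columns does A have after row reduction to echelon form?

2

Row reduce to echelon form.
R2 ← R2 + (2/3)·R1: [0, 0, -1, -1]
R3 ← R3 − (2/3)·R1: [0, 0, 13, 13]
R4 ← R4 − (1/3)·R1: [0, 0, -4, -4]
R3 ← R3 + (13)·R2: [0, 0, 0, 0]
R4 ← R4 − (4)·R2: [0, 0, 0, 0]
Echelon form has 2 nonzero rows, so rank(A) = 2.
Each nonzero row contributes one pivot column: 2 pivot columns.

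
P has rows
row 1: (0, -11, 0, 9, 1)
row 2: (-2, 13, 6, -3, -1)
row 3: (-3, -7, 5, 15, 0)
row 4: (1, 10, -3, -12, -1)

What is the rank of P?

3

Row reduce to echelon form.
Swap R1 ↔ R2
R3 ← R3 − (3/2)·R1: [0, -53/2, -4, 39/2, 3/2]
R4 ← R4 + (1/2)·R1: [0, 33/2, 0, -27/2, -3/2]
R3 ← R3 − (53/22)·R2: [0, 0, -4, -24/11, -10/11]
R4 ← R4 + (3/2)·R2: [0, 0, 0, 0, 0]
Echelon form has 3 nonzero rows, so rank(P) = 3.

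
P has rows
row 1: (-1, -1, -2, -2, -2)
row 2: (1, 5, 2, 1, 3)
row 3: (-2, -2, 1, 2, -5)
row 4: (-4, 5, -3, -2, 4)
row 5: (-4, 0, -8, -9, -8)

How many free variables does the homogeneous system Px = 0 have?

0

Row reduce to echelon form.
R2 ← R2 + R1: [0, 4, 0, -1, 1]
R3 ← R3 − (2)·R1: [0, 0, 5, 6, -1]
R4 ← R4 − (4)·R1: [0, 9, 5, 6, 12]
R5 ← R5 − (4)·R1: [0, 4, 0, -1, 0]
R4 ← R4 − (9/4)·R2: [0, 0, 5, 33/4, 39/4]
R5 ← R5 − R2: [0, 0, 0, 0, -1]
R4 ← R4 − R3: [0, 0, 0, 9/4, 43/4]
5 nonzero rows, so rank(P) = 5.
P has 5 columns; by rank–nullity, nullity = 5 − 5 = 0.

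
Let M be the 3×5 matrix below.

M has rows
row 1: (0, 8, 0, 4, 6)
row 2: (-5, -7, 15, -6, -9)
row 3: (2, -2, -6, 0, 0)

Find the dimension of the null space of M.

Row reduce to echelon form.
Swap R1 ↔ R2
R3 ← R3 + (2/5)·R1: [0, -24/5, 0, -12/5, -18/5]
R3 ← R3 + (3/5)·R2: [0, 0, 0, 0, 0]
2 nonzero rows, so rank(M) = 2.
M has 5 columns; by rank–nullity, nullity = 5 − 2 = 3.

3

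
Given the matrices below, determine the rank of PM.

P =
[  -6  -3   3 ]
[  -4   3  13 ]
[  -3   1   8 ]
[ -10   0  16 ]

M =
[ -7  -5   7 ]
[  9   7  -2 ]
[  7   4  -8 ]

3

First compute PM:
[[ 36,  21, -60],
 [146,  93, -138],
 [ 86,  54, -87],
 [182, 114, -198]]
Now row reduce the product.
R2 ← R2 − (73/18)·R1: [0, 47/6, 316/3]
R3 ← R3 − (43/18)·R1: [0, 23/6, 169/3]
R4 ← R4 − (91/18)·R1: [0, 47/6, 316/3]
R3 ← R3 − (23/47)·R2: [0, 0, 225/47]
R4 ← R4 − R2: [0, 0, 0]
3 nonzero rows, so rank(PM) = 3.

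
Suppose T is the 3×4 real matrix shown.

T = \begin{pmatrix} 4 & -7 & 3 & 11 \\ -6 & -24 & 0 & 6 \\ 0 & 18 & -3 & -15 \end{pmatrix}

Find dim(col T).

3

Row reduce to echelon form.
R2 ← R2 + (3/2)·R1: [0, -69/2, 9/2, 45/2]
R3 ← R3 + (12/23)·R2: [0, 0, -15/23, -75/23]
Echelon form has 3 nonzero rows, so rank(T) = 3.
The column space has dimension equal to the rank: 3.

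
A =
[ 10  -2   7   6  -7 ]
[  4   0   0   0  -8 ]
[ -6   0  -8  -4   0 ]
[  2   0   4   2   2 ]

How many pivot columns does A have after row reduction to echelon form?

3

Row reduce to echelon form.
R2 ← R2 − (2/5)·R1: [0, 4/5, -14/5, -12/5, -26/5]
R3 ← R3 + (3/5)·R1: [0, -6/5, -19/5, -2/5, -21/5]
R4 ← R4 − (1/5)·R1: [0, 2/5, 13/5, 4/5, 17/5]
R3 ← R3 + (3/2)·R2: [0, 0, -8, -4, -12]
R4 ← R4 − (1/2)·R2: [0, 0, 4, 2, 6]
R4 ← R4 + (1/2)·R3: [0, 0, 0, 0, 0]
Echelon form has 3 nonzero rows, so rank(A) = 3.
Each nonzero row contributes one pivot column: 3 pivot columns.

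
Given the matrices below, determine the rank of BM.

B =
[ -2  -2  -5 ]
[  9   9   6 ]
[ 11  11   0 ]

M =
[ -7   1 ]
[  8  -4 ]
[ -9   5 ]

First compute BM:
[[ 43, -19],
 [-45,   3],
 [ 11, -33]]
Now row reduce the product.
R2 ← R2 + (45/43)·R1: [0, -726/43]
R3 ← R3 − (11/43)·R1: [0, -1210/43]
R3 ← R3 − (5/3)·R2: [0, 0]
2 nonzero rows, so rank(BM) = 2.

2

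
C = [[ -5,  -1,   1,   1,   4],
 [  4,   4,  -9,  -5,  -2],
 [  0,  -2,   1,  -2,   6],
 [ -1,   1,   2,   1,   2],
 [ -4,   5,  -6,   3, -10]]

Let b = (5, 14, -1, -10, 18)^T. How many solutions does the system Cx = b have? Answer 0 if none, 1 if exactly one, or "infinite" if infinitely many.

infinite

Row reduce the augmented matrix [C | b].
R2 ← R2 + (4/5)·R1: [0, 16/5, -41/5, -21/5, 6/5, 18]
R4 ← R4 − (1/5)·R1: [0, 6/5, 9/5, 4/5, 6/5, -11]
R5 ← R5 − (4/5)·R1: [0, 29/5, -34/5, 11/5, -66/5, 14]
R3 ← R3 + (5/8)·R2: [0, 0, -33/8, -37/8, 27/4, 41/4]
R4 ← R4 − (3/8)·R2: [0, 0, 39/8, 19/8, 3/4, -71/4]
R5 ← R5 − (29/16)·R2: [0, 0, 129/16, 157/16, -123/8, -149/8]
R4 ← R4 + (13/11)·R3: [0, 0, 0, -34/11, 96/11, -62/11]
R5 ← R5 + (43/22)·R3: [0, 0, 0, 17/22, -24/11, 31/22]
R5 ← R5 + (1/4)·R4: [0, 0, 0, 0, 0, 0]
The echelon form has 4 nonzero rows, and every pivot lies in the first 5 columns, so rank(C) = rank([C|b]) = 4.
The system is consistent.
rank = 4 < 5 unknowns, so there are infinitely many solutions.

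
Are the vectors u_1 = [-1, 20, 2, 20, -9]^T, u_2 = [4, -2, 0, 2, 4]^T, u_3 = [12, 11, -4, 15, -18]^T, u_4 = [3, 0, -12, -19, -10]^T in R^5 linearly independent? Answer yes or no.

Form the matrix with these vectors as rows and row reduce.
R2 ← R2 + (4)·R1: [0, 78, 8, 82, -32]
R3 ← R3 + (12)·R1: [0, 251, 20, 255, -126]
R4 ← R4 + (3)·R1: [0, 60, -6, 41, -37]
R3 ← R3 − (251/78)·R2: [0, 0, -224/39, -346/39, -898/39]
R4 ← R4 − (10/13)·R2: [0, 0, -158/13, -287/13, -161/13]
R4 ← R4 − (237/112)·R3: [0, 0, 0, -185/56, 2035/56]
4 nonzero rows, so the 4 vectors span a space of dimension 4.
Since 4 = 4, the vectors are linearly independent.

yes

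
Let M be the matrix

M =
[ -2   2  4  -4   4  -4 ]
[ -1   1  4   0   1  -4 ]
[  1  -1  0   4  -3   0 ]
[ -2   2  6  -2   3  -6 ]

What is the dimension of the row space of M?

2

Row reduce to echelon form.
R2 ← R2 − (1/2)·R1: [0, 0, 2, 2, -1, -2]
R3 ← R3 + (1/2)·R1: [0, 0, 2, 2, -1, -2]
R4 ← R4 − R1: [0, 0, 2, 2, -1, -2]
R3 ← R3 − R2: [0, 0, 0, 0, 0, 0]
R4 ← R4 − R2: [0, 0, 0, 0, 0, 0]
Echelon form has 2 nonzero rows, so rank(M) = 2.
The row space has dimension equal to the rank: 2.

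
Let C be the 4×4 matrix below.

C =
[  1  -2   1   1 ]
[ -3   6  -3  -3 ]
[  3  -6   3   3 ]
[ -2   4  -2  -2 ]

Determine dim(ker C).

3

Row reduce to echelon form.
R2 ← R2 + (3)·R1: [0, 0, 0, 0]
R3 ← R3 − (3)·R1: [0, 0, 0, 0]
R4 ← R4 + (2)·R1: [0, 0, 0, 0]
1 nonzero row, so rank(C) = 1.
C has 4 columns; by rank–nullity, nullity = 4 − 1 = 3.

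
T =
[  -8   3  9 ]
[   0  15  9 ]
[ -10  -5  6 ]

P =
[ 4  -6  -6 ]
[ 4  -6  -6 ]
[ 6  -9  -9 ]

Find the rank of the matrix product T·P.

First compute TP:
[[ 34, -51, -51],
 [114, -171, -171],
 [-24,  36,  36]]
Now row reduce the product.
R2 ← R2 − (57/17)·R1: [0, 0, 0]
R3 ← R3 + (12/17)·R1: [0, 0, 0]
1 nonzero row, so rank(TP) = 1.

1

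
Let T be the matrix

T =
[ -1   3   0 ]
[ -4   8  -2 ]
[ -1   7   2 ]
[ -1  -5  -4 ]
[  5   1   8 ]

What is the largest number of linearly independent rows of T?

2

Row reduce to echelon form.
R2 ← R2 − (4)·R1: [0, -4, -2]
R3 ← R3 − R1: [0, 4, 2]
R4 ← R4 − R1: [0, -8, -4]
R5 ← R5 + (5)·R1: [0, 16, 8]
R3 ← R3 + R2: [0, 0, 0]
R4 ← R4 − (2)·R2: [0, 0, 0]
R5 ← R5 + (4)·R2: [0, 0, 0]
Echelon form has 2 nonzero rows, so rank(T) = 2.
The rank gives the maximum number of linearly independent rows: 2.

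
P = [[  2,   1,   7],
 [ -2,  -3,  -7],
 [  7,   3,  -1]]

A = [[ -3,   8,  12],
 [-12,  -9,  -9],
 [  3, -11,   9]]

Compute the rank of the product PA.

First compute PA:
[[  3, -70,  78],
 [ 21,  88, -60],
 [-60,  40,  48]]
Now row reduce the product.
R2 ← R2 − (7)·R1: [0, 578, -606]
R3 ← R3 + (20)·R1: [0, -1360, 1608]
R3 ← R3 + (40/17)·R2: [0, 0, 3096/17]
3 nonzero rows, so rank(PA) = 3.

3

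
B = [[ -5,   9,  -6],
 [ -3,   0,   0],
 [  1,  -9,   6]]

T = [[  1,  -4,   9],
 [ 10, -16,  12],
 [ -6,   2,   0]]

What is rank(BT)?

First compute BT:
[[121, -136,  63],
 [ -3,  12, -27],
 [-125, 152, -99]]
Now row reduce the product.
R2 ← R2 + (3/121)·R1: [0, 1044/121, -3078/121]
R3 ← R3 + (125/121)·R1: [0, 1392/121, -4104/121]
R3 ← R3 − (4/3)·R2: [0, 0, 0]
2 nonzero rows, so rank(BT) = 2.

2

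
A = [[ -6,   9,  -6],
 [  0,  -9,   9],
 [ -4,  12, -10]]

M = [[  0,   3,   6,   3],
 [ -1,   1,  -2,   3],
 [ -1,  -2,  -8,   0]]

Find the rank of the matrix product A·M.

2

First compute AM:
[[ -3,   3,  -6,   9],
 [  0, -27, -54, -27],
 [ -2,  20,  32,  24]]
Now row reduce the product.
R3 ← R3 − (2/3)·R1: [0, 18, 36, 18]
R3 ← R3 + (2/3)·R2: [0, 0, 0, 0]
2 nonzero rows, so rank(AM) = 2.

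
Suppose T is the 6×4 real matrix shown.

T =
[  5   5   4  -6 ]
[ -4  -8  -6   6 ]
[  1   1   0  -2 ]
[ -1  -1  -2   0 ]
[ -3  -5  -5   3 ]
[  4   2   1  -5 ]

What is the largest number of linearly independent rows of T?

Row reduce to echelon form.
R2 ← R2 + (4/5)·R1: [0, -4, -14/5, 6/5]
R3 ← R3 − (1/5)·R1: [0, 0, -4/5, -4/5]
R4 ← R4 + (1/5)·R1: [0, 0, -6/5, -6/5]
R5 ← R5 + (3/5)·R1: [0, -2, -13/5, -3/5]
R6 ← R6 − (4/5)·R1: [0, -2, -11/5, -1/5]
R5 ← R5 − (1/2)·R2: [0, 0, -6/5, -6/5]
R6 ← R6 − (1/2)·R2: [0, 0, -4/5, -4/5]
R4 ← R4 − (3/2)·R3: [0, 0, 0, 0]
R5 ← R5 − (3/2)·R3: [0, 0, 0, 0]
R6 ← R6 − R3: [0, 0, 0, 0]
Echelon form has 3 nonzero rows, so rank(T) = 3.
The rank gives the maximum number of linearly independent rows: 3.

3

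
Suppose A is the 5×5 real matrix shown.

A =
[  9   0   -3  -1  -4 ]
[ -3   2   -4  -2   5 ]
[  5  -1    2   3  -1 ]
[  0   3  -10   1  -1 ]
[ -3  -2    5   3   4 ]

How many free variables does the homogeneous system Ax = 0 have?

0

Row reduce to echelon form.
R2 ← R2 + (1/3)·R1: [0, 2, -5, -7/3, 11/3]
R3 ← R3 − (5/9)·R1: [0, -1, 11/3, 32/9, 11/9]
R5 ← R5 + (1/3)·R1: [0, -2, 4, 8/3, 8/3]
R3 ← R3 + (1/2)·R2: [0, 0, 7/6, 43/18, 55/18]
R4 ← R4 − (3/2)·R2: [0, 0, -5/2, 9/2, -13/2]
R5 ← R5 + R2: [0, 0, -1, 1/3, 19/3]
R4 ← R4 + (15/7)·R3: [0, 0, 0, 202/21, 1/21]
R5 ← R5 + (6/7)·R3: [0, 0, 0, 50/21, 188/21]
R5 ← R5 − (25/101)·R4: [0, 0, 0, 0, 903/101]
5 nonzero rows, so rank(A) = 5.
A has 5 columns; by rank–nullity, nullity = 5 − 5 = 0.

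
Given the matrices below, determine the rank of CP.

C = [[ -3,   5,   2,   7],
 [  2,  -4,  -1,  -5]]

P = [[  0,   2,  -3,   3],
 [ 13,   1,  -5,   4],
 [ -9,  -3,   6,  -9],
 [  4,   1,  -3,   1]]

2

First compute CP:
[[ 75,   0, -25,   0],
 [-63,  -2,  23,  -6]]
Now row reduce the product.
R2 ← R2 + (21/25)·R1: [0, -2, 2, -6]
2 nonzero rows, so rank(CP) = 2.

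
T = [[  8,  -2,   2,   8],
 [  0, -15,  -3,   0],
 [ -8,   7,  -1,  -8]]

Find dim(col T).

Row reduce to echelon form.
R3 ← R3 + R1: [0, 5, 1, 0]
R3 ← R3 + (1/3)·R2: [0, 0, 0, 0]
Echelon form has 2 nonzero rows, so rank(T) = 2.
The column space has dimension equal to the rank: 2.

2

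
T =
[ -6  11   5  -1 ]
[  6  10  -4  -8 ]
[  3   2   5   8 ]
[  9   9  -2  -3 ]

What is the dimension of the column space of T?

3

Row reduce to echelon form.
R2 ← R2 + R1: [0, 21, 1, -9]
R3 ← R3 + (1/2)·R1: [0, 15/2, 15/2, 15/2]
R4 ← R4 + (3/2)·R1: [0, 51/2, 11/2, -9/2]
R3 ← R3 − (5/14)·R2: [0, 0, 50/7, 75/7]
R4 ← R4 − (17/14)·R2: [0, 0, 30/7, 45/7]
R4 ← R4 − (3/5)·R3: [0, 0, 0, 0]
Echelon form has 3 nonzero rows, so rank(T) = 3.
The column space has dimension equal to the rank: 3.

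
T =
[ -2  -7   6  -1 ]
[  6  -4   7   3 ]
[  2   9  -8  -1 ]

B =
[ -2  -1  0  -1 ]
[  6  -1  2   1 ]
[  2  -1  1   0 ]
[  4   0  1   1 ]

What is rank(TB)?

First compute TB:
[[-30,   3,  -9,  -6],
 [-10,  -9,   2,  -7],
 [ 30,  -3,   9,   6]]
Now row reduce the product.
R2 ← R2 − (1/3)·R1: [0, -10, 5, -5]
R3 ← R3 + R1: [0, 0, 0, 0]
2 nonzero rows, so rank(TB) = 2.

2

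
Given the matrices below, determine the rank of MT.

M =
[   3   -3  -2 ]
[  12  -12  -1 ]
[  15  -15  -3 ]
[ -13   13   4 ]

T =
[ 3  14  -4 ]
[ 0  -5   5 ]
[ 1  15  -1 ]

First compute MT:
[[  7,  27, -25],
 [ 35, 213, -107],
 [ 42, 240, -132],
 [-35, -187, 113]]
Now row reduce the product.
R2 ← R2 − (5)·R1: [0, 78, 18]
R3 ← R3 − (6)·R1: [0, 78, 18]
R4 ← R4 + (5)·R1: [0, -52, -12]
R3 ← R3 − R2: [0, 0, 0]
R4 ← R4 + (2/3)·R2: [0, 0, 0]
2 nonzero rows, so rank(MT) = 2.

2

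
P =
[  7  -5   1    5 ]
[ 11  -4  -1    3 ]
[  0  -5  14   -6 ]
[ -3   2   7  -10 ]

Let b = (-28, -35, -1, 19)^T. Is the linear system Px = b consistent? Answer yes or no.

Row reduce the augmented matrix [P | b].
R2 ← R2 − (11/7)·R1: [0, 27/7, -18/7, -34/7, 9]
R4 ← R4 + (3/7)·R1: [0, -1/7, 52/7, -55/7, 7]
R3 ← R3 + (35/27)·R2: [0, 0, 32/3, -332/27, 32/3]
R4 ← R4 + (1/27)·R2: [0, 0, 22/3, -217/27, 22/3]
R4 ← R4 − (11/16)·R3: [0, 0, 0, 5/12, 0]
The echelon form has 4 nonzero rows, and every pivot lies in the first 4 columns, so rank(P) = rank([P|b]) = 4.
The system is consistent.

yes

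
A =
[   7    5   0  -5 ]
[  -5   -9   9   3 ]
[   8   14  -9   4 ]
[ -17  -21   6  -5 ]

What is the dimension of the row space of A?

3

Row reduce to echelon form.
R2 ← R2 + (5/7)·R1: [0, -38/7, 9, -4/7]
R3 ← R3 − (8/7)·R1: [0, 58/7, -9, 68/7]
R4 ← R4 + (17/7)·R1: [0, -62/7, 6, -120/7]
R3 ← R3 + (29/19)·R2: [0, 0, 90/19, 168/19]
R4 ← R4 − (31/19)·R2: [0, 0, -165/19, -308/19]
R4 ← R4 + (11/6)·R3: [0, 0, 0, 0]
Echelon form has 3 nonzero rows, so rank(A) = 3.
The row space has dimension equal to the rank: 3.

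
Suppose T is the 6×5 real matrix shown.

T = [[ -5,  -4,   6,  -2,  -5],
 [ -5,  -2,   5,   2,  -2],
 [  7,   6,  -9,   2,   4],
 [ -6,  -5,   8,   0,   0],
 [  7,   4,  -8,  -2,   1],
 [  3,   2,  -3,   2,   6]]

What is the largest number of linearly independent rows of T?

3

Row reduce to echelon form.
R2 ← R2 − R1: [0, 2, -1, 4, 3]
R3 ← R3 + (7/5)·R1: [0, 2/5, -3/5, -4/5, -3]
R4 ← R4 − (6/5)·R1: [0, -1/5, 4/5, 12/5, 6]
R5 ← R5 + (7/5)·R1: [0, -8/5, 2/5, -24/5, -6]
R6 ← R6 + (3/5)·R1: [0, -2/5, 3/5, 4/5, 3]
R3 ← R3 − (1/5)·R2: [0, 0, -2/5, -8/5, -18/5]
R4 ← R4 + (1/10)·R2: [0, 0, 7/10, 14/5, 63/10]
R5 ← R5 + (4/5)·R2: [0, 0, -2/5, -8/5, -18/5]
R6 ← R6 + (1/5)·R2: [0, 0, 2/5, 8/5, 18/5]
R4 ← R4 + (7/4)·R3: [0, 0, 0, 0, 0]
R5 ← R5 − R3: [0, 0, 0, 0, 0]
R6 ← R6 + R3: [0, 0, 0, 0, 0]
Echelon form has 3 nonzero rows, so rank(T) = 3.
The rank gives the maximum number of linearly independent rows: 3.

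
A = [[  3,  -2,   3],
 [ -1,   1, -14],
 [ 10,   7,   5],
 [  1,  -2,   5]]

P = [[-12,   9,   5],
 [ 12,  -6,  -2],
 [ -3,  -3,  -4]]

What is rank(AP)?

2

First compute AP:
[[-69,  30,   7],
 [ 66,  27,  49],
 [-51,  33,  16],
 [-51,   6, -11]]
Now row reduce the product.
R2 ← R2 + (22/23)·R1: [0, 1281/23, 1281/23]
R3 ← R3 − (17/23)·R1: [0, 249/23, 249/23]
R4 ← R4 − (17/23)·R1: [0, -372/23, -372/23]
R3 ← R3 − (83/427)·R2: [0, 0, 0]
R4 ← R4 + (124/427)·R2: [0, 0, 0]
2 nonzero rows, so rank(AP) = 2.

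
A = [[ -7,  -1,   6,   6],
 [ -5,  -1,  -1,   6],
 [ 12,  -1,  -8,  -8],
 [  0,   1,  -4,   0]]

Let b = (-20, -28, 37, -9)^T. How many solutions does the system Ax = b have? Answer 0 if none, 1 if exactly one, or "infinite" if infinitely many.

Row reduce the augmented matrix [A | b].
R2 ← R2 − (5/7)·R1: [0, -2/7, -37/7, 12/7, -96/7]
R3 ← R3 + (12/7)·R1: [0, -19/7, 16/7, 16/7, 19/7]
R3 ← R3 − (19/2)·R2: [0, 0, 105/2, -14, 133]
R4 ← R4 + (7/2)·R2: [0, 0, -45/2, 6, -57]
R4 ← R4 + (3/7)·R3: [0, 0, 0, 0, 0]
The echelon form has 3 nonzero rows, and every pivot lies in the first 4 columns, so rank(A) = rank([A|b]) = 3.
The system is consistent.
rank = 3 < 4 unknowns, so there are infinitely many solutions.

infinite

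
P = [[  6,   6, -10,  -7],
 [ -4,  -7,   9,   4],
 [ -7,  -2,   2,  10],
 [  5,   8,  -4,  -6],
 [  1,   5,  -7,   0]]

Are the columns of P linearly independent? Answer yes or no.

Row reduce P to echelon form.
R2 ← R2 + (2/3)·R1: [0, -3, 7/3, -2/3]
R3 ← R3 + (7/6)·R1: [0, 5, -29/3, 11/6]
R4 ← R4 − (5/6)·R1: [0, 3, 13/3, -1/6]
R5 ← R5 − (1/6)·R1: [0, 4, -16/3, 7/6]
R3 ← R3 + (5/3)·R2: [0, 0, -52/9, 13/18]
R4 ← R4 + R2: [0, 0, 20/3, -5/6]
R5 ← R5 + (4/3)·R2: [0, 0, -20/9, 5/18]
R4 ← R4 + (15/13)·R3: [0, 0, 0, 0]
R5 ← R5 − (5/13)·R3: [0, 0, 0, 0]
3 pivots among 4 columns.
Only 3 < 4 pivot columns, so the columns are linearly dependent.

no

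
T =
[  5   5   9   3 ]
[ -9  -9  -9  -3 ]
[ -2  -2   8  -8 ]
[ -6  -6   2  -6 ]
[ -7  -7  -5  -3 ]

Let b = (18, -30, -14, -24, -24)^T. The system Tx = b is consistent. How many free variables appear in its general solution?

1

Row reduce the augmented matrix [T | b].
R2 ← R2 + (9/5)·R1: [0, 0, 36/5, 12/5, 12/5]
R3 ← R3 + (2/5)·R1: [0, 0, 58/5, -34/5, -34/5]
R4 ← R4 + (6/5)·R1: [0, 0, 64/5, -12/5, -12/5]
R5 ← R5 + (7/5)·R1: [0, 0, 38/5, 6/5, 6/5]
R3 ← R3 − (29/18)·R2: [0, 0, 0, -32/3, -32/3]
R4 ← R4 − (16/9)·R2: [0, 0, 0, -20/3, -20/3]
R5 ← R5 − (19/18)·R2: [0, 0, 0, -4/3, -4/3]
R4 ← R4 − (5/8)·R3: [0, 0, 0, 0, 0]
R5 ← R5 − (1/8)·R3: [0, 0, 0, 0, 0]
The echelon form has 3 nonzero rows, and every pivot lies in the first 4 columns, so rank(T) = rank([T|b]) = 3.
The system is consistent.
Free variables = (unknowns) − (rank) = 4 − 3 = 1.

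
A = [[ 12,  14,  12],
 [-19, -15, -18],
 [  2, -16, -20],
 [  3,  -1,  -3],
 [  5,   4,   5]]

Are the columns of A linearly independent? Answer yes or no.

yes

Row reduce A to echelon form.
R2 ← R2 + (19/12)·R1: [0, 43/6, 1]
R3 ← R3 − (1/6)·R1: [0, -55/3, -22]
R4 ← R4 − (1/4)·R1: [0, -9/2, -6]
R5 ← R5 − (5/12)·R1: [0, -11/6, 0]
R3 ← R3 + (110/43)·R2: [0, 0, -836/43]
R4 ← R4 + (27/43)·R2: [0, 0, -231/43]
R5 ← R5 + (11/43)·R2: [0, 0, 11/43]
R4 ← R4 − (21/76)·R3: [0, 0, 0]
R5 ← R5 + (1/76)·R3: [0, 0, 0]
3 pivots among 3 columns.
Every column is a pivot column, so the columns are linearly independent.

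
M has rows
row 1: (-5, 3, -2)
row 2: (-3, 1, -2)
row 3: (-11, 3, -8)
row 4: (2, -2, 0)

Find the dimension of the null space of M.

Row reduce to echelon form.
R2 ← R2 − (3/5)·R1: [0, -4/5, -4/5]
R3 ← R3 − (11/5)·R1: [0, -18/5, -18/5]
R4 ← R4 + (2/5)·R1: [0, -4/5, -4/5]
R3 ← R3 − (9/2)·R2: [0, 0, 0]
R4 ← R4 − R2: [0, 0, 0]
2 nonzero rows, so rank(M) = 2.
M has 3 columns; by rank–nullity, nullity = 3 − 2 = 1.

1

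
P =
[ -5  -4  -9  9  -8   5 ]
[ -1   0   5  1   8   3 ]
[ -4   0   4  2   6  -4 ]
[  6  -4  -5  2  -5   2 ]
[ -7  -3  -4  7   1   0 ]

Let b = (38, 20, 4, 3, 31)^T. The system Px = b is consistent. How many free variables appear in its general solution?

Row reduce the augmented matrix [P | b].
R2 ← R2 − (1/5)·R1: [0, 4/5, 34/5, -4/5, 48/5, 2, 62/5]
R3 ← R3 − (4/5)·R1: [0, 16/5, 56/5, -26/5, 62/5, -8, -132/5]
R4 ← R4 + (6/5)·R1: [0, -44/5, -79/5, 64/5, -73/5, 8, 243/5]
R5 ← R5 − (7/5)·R1: [0, 13/5, 43/5, -28/5, 61/5, -7, -111/5]
R3 ← R3 − (4)·R2: [0, 0, -16, -2, -26, -16, -76]
R4 ← R4 + (11)·R2: [0, 0, 59, 4, 91, 30, 185]
R5 ← R5 − (13/4)·R2: [0, 0, -27/2, -3, -19, -27/2, -125/2]
R4 ← R4 + (59/16)·R3: [0, 0, 0, -27/8, -39/8, -29, -381/4]
R5 ← R5 − (27/32)·R3: [0, 0, 0, -21/16, 47/16, 0, 13/8]
R5 ← R5 − (7/18)·R4: [0, 0, 0, 0, 29/6, 203/18, 116/3]
The echelon form has 5 nonzero rows, and every pivot lies in the first 6 columns, so rank(P) = rank([P|b]) = 5.
The system is consistent.
Free variables = (unknowns) − (rank) = 6 − 5 = 1.

1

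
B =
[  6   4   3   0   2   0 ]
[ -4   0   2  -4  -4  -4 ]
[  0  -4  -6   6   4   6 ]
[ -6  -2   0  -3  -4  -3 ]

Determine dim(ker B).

Row reduce to echelon form.
R2 ← R2 + (2/3)·R1: [0, 8/3, 4, -4, -8/3, -4]
R4 ← R4 + R1: [0, 2, 3, -3, -2, -3]
R3 ← R3 + (3/2)·R2: [0, 0, 0, 0, 0, 0]
R4 ← R4 − (3/4)·R2: [0, 0, 0, 0, 0, 0]
2 nonzero rows, so rank(B) = 2.
B has 6 columns; by rank–nullity, nullity = 6 − 2 = 4.

4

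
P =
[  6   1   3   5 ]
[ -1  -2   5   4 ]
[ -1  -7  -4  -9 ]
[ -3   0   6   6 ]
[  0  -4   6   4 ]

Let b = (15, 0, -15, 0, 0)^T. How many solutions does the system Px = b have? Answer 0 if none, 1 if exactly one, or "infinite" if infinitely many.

Row reduce the augmented matrix [P | b].
R2 ← R2 + (1/6)·R1: [0, -11/6, 11/2, 29/6, 5/2]
R3 ← R3 + (1/6)·R1: [0, -41/6, -7/2, -49/6, -25/2]
R4 ← R4 + (1/2)·R1: [0, 1/2, 15/2, 17/2, 15/2]
R3 ← R3 − (41/11)·R2: [0, 0, -24, -288/11, -240/11]
R4 ← R4 + (3/11)·R2: [0, 0, 9, 108/11, 90/11]
R5 ← R5 − (24/11)·R2: [0, 0, -6, -72/11, -60/11]
R4 ← R4 + (3/8)·R3: [0, 0, 0, 0, 0]
R5 ← R5 − (1/4)·R3: [0, 0, 0, 0, 0]
The echelon form has 3 nonzero rows, and every pivot lies in the first 4 columns, so rank(P) = rank([P|b]) = 3.
The system is consistent.
rank = 3 < 4 unknowns, so there are infinitely many solutions.

infinite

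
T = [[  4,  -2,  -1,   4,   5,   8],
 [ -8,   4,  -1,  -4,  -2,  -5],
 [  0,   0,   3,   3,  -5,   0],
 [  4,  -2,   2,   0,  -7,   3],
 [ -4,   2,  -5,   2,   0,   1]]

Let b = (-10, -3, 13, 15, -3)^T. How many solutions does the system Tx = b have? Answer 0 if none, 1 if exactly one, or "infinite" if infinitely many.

Row reduce the augmented matrix [T | b].
R2 ← R2 + (2)·R1: [0, 0, -3, 4, 8, 11, -23]
R4 ← R4 − R1: [0, 0, 3, -4, -12, -5, 25]
R5 ← R5 + R1: [0, 0, -6, 6, 5, 9, -13]
R3 ← R3 + R2: [0, 0, 0, 7, 3, 11, -10]
R4 ← R4 + R2: [0, 0, 0, 0, -4, 6, 2]
R5 ← R5 − (2)·R2: [0, 0, 0, -2, -11, -13, 33]
R5 ← R5 + (2/7)·R3: [0, 0, 0, 0, -71/7, -69/7, 211/7]
R5 ← R5 − (71/28)·R4: [0, 0, 0, 0, 0, -351/14, 351/14]
The echelon form has 5 nonzero rows, and every pivot lies in the first 6 columns, so rank(T) = rank([T|b]) = 5.
The system is consistent.
rank = 5 < 6 unknowns, so there are infinitely many solutions.

infinite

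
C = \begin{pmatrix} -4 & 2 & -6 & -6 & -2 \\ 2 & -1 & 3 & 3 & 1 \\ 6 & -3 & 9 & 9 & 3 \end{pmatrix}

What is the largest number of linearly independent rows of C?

1

Row reduce to echelon form.
R2 ← R2 + (1/2)·R1: [0, 0, 0, 0, 0]
R3 ← R3 + (3/2)·R1: [0, 0, 0, 0, 0]
Echelon form has 1 nonzero row, so rank(C) = 1.
The rank gives the maximum number of linearly independent rows: 1.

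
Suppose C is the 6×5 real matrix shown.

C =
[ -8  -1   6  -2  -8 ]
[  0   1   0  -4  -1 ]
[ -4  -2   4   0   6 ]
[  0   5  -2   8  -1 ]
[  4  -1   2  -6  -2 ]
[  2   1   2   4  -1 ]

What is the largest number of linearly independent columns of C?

5

Row reduce to echelon form.
R3 ← R3 − (1/2)·R1: [0, -3/2, 1, 1, 10]
R5 ← R5 + (1/2)·R1: [0, -3/2, 5, -7, -6]
R6 ← R6 + (1/4)·R1: [0, 3/4, 7/2, 7/2, -3]
R3 ← R3 + (3/2)·R2: [0, 0, 1, -5, 17/2]
R4 ← R4 − (5)·R2: [0, 0, -2, 28, 4]
R5 ← R5 + (3/2)·R2: [0, 0, 5, -13, -15/2]
R6 ← R6 − (3/4)·R2: [0, 0, 7/2, 13/2, -9/4]
R4 ← R4 + (2)·R3: [0, 0, 0, 18, 21]
R5 ← R5 − (5)·R3: [0, 0, 0, 12, -50]
R6 ← R6 − (7/2)·R3: [0, 0, 0, 24, -32]
R5 ← R5 − (2/3)·R4: [0, 0, 0, 0, -64]
R6 ← R6 − (4/3)·R4: [0, 0, 0, 0, -60]
R6 ← R6 − (15/16)·R5: [0, 0, 0, 0, 0]
Echelon form has 5 nonzero rows, so rank(C) = 5.
The rank gives the maximum number of linearly independent columns: 5.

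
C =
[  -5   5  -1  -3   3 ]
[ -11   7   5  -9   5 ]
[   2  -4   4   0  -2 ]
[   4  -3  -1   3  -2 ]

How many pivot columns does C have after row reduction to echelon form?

2

Row reduce to echelon form.
R2 ← R2 − (11/5)·R1: [0, -4, 36/5, -12/5, -8/5]
R3 ← R3 + (2/5)·R1: [0, -2, 18/5, -6/5, -4/5]
R4 ← R4 + (4/5)·R1: [0, 1, -9/5, 3/5, 2/5]
R3 ← R3 − (1/2)·R2: [0, 0, 0, 0, 0]
R4 ← R4 + (1/4)·R2: [0, 0, 0, 0, 0]
Echelon form has 2 nonzero rows, so rank(C) = 2.
Each nonzero row contributes one pivot column: 2 pivot columns.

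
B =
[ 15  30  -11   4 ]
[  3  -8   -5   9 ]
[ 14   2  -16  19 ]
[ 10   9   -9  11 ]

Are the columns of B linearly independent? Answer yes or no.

Row reduce B to echelon form.
R2 ← R2 − (1/5)·R1: [0, -14, -14/5, 41/5]
R3 ← R3 − (14/15)·R1: [0, -26, -86/15, 229/15]
R4 ← R4 − (2/3)·R1: [0, -11, -5/3, 25/3]
R3 ← R3 − (13/7)·R2: [0, 0, -8/15, 4/105]
R4 ← R4 − (11/14)·R2: [0, 0, 8/15, 397/210]
R4 ← R4 + R3: [0, 0, 0, 27/14]
4 pivots among 4 columns.
Every column is a pivot column, so the columns are linearly independent.

yes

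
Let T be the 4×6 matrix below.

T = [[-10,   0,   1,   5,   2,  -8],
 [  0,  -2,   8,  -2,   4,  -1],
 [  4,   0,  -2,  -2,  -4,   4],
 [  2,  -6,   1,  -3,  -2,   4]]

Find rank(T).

Row reduce to echelon form.
R3 ← R3 + (2/5)·R1: [0, 0, -8/5, 0, -16/5, 4/5]
R4 ← R4 + (1/5)·R1: [0, -6, 6/5, -2, -8/5, 12/5]
R4 ← R4 − (3)·R2: [0, 0, -114/5, 4, -68/5, 27/5]
R4 ← R4 − (57/4)·R3: [0, 0, 0, 4, 32, -6]
Echelon form has 4 nonzero rows, so rank(T) = 4.

4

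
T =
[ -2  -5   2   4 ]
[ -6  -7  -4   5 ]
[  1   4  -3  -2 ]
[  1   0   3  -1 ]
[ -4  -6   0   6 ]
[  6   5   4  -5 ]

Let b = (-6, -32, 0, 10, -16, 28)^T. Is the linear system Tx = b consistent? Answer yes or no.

Row reduce the augmented matrix [T | b].
R2 ← R2 − (3)·R1: [0, 8, -10, -7, -14]
R3 ← R3 + (1/2)·R1: [0, 3/2, -2, 0, -3]
R4 ← R4 + (1/2)·R1: [0, -5/2, 4, 1, 7]
R5 ← R5 − (2)·R1: [0, 4, -4, -2, -4]
R6 ← R6 + (3)·R1: [0, -10, 10, 7, 10]
R3 ← R3 − (3/16)·R2: [0, 0, -1/8, 21/16, -3/8]
R4 ← R4 + (5/16)·R2: [0, 0, 7/8, -19/16, 21/8]
R5 ← R5 − (1/2)·R2: [0, 0, 1, 3/2, 3]
R6 ← R6 + (5/4)·R2: [0, 0, -5/2, -7/4, -15/2]
R4 ← R4 + (7)·R3: [0, 0, 0, 8, 0]
R5 ← R5 + (8)·R3: [0, 0, 0, 12, 0]
R6 ← R6 − (20)·R3: [0, 0, 0, -28, 0]
R5 ← R5 − (3/2)·R4: [0, 0, 0, 0, 0]
R6 ← R6 + (7/2)·R4: [0, 0, 0, 0, 0]
The echelon form has 4 nonzero rows, and every pivot lies in the first 4 columns, so rank(T) = rank([T|b]) = 4.
The system is consistent.

yes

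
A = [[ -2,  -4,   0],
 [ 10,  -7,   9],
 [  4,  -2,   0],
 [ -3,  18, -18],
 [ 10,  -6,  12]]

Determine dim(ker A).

Row reduce to echelon form.
R2 ← R2 + (5)·R1: [0, -27, 9]
R3 ← R3 + (2)·R1: [0, -10, 0]
R4 ← R4 − (3/2)·R1: [0, 24, -18]
R5 ← R5 + (5)·R1: [0, -26, 12]
R3 ← R3 − (10/27)·R2: [0, 0, -10/3]
R4 ← R4 + (8/9)·R2: [0, 0, -10]
R5 ← R5 − (26/27)·R2: [0, 0, 10/3]
R4 ← R4 − (3)·R3: [0, 0, 0]
R5 ← R5 + R3: [0, 0, 0]
3 nonzero rows, so rank(A) = 3.
A has 3 columns; by rank–nullity, nullity = 3 − 3 = 0.

0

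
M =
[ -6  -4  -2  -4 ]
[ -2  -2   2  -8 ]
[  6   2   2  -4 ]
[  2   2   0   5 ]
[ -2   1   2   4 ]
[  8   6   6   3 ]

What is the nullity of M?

1

Row reduce to echelon form.
R2 ← R2 − (1/3)·R1: [0, -2/3, 8/3, -20/3]
R3 ← R3 + R1: [0, -2, 0, -8]
R4 ← R4 + (1/3)·R1: [0, 2/3, -2/3, 11/3]
R5 ← R5 − (1/3)·R1: [0, 7/3, 8/3, 16/3]
R6 ← R6 + (4/3)·R1: [0, 2/3, 10/3, -7/3]
R3 ← R3 − (3)·R2: [0, 0, -8, 12]
R4 ← R4 + R2: [0, 0, 2, -3]
R5 ← R5 + (7/2)·R2: [0, 0, 12, -18]
R6 ← R6 + R2: [0, 0, 6, -9]
R4 ← R4 + (1/4)·R3: [0, 0, 0, 0]
R5 ← R5 + (3/2)·R3: [0, 0, 0, 0]
R6 ← R6 + (3/4)·R3: [0, 0, 0, 0]
3 nonzero rows, so rank(M) = 3.
M has 4 columns; by rank–nullity, nullity = 4 − 3 = 1.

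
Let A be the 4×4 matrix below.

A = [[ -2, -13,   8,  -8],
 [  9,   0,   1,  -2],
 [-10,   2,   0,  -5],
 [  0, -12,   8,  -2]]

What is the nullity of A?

Row reduce to echelon form.
R2 ← R2 + (9/2)·R1: [0, -117/2, 37, -38]
R3 ← R3 − (5)·R1: [0, 67, -40, 35]
R3 ← R3 + (134/117)·R2: [0, 0, 278/117, -997/117]
R4 ← R4 − (8/39)·R2: [0, 0, 16/39, 226/39]
R4 ← R4 − (24/139)·R3: [0, 0, 0, 1010/139]
4 nonzero rows, so rank(A) = 4.
A has 4 columns; by rank–nullity, nullity = 4 − 4 = 0.

0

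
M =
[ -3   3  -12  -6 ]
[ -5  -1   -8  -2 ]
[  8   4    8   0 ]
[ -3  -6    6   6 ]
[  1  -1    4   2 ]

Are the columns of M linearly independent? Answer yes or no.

Row reduce M to echelon form.
R2 ← R2 − (5/3)·R1: [0, -6, 12, 8]
R3 ← R3 + (8/3)·R1: [0, 12, -24, -16]
R4 ← R4 − R1: [0, -9, 18, 12]
R5 ← R5 + (1/3)·R1: [0, 0, 0, 0]
R3 ← R3 + (2)·R2: [0, 0, 0, 0]
R4 ← R4 − (3/2)·R2: [0, 0, 0, 0]
2 pivots among 4 columns.
Only 2 < 4 pivot columns, so the columns are linearly dependent.

no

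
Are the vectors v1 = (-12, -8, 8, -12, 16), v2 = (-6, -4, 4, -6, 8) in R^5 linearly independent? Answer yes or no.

no

Form the matrix with these vectors as rows and row reduce.
R2 ← R2 − (1/2)·R1: [0, 0, 0, 0, 0]
1 nonzero row, so the 2 vectors span a space of dimension 1.
Since 1 < 2, the vectors are linearly dependent.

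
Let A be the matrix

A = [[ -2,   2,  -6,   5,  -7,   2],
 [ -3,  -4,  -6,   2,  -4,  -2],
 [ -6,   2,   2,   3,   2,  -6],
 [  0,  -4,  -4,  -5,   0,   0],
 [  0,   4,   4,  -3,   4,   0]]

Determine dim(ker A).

Row reduce to echelon form.
R2 ← R2 − (3/2)·R1: [0, -7, 3, -11/2, 13/2, -5]
R3 ← R3 − (3)·R1: [0, -4, 20, -12, 23, -12]
R3 ← R3 − (4/7)·R2: [0, 0, 128/7, -62/7, 135/7, -64/7]
R4 ← R4 − (4/7)·R2: [0, 0, -40/7, -13/7, -26/7, 20/7]
R5 ← R5 + (4/7)·R2: [0, 0, 40/7, -43/7, 54/7, -20/7]
R4 ← R4 + (5/16)·R3: [0, 0, 0, -37/8, 37/16, 0]
R5 ← R5 − (5/16)·R3: [0, 0, 0, -27/8, 27/16, 0]
R5 ← R5 − (27/37)·R4: [0, 0, 0, 0, 0, 0]
4 nonzero rows, so rank(A) = 4.
A has 6 columns; by rank–nullity, nullity = 6 − 4 = 2.

2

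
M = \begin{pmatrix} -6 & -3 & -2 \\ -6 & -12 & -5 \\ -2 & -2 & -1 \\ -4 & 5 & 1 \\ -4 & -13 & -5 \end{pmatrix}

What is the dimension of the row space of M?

2

Row reduce to echelon form.
R2 ← R2 − R1: [0, -9, -3]
R3 ← R3 − (1/3)·R1: [0, -1, -1/3]
R4 ← R4 − (2/3)·R1: [0, 7, 7/3]
R5 ← R5 − (2/3)·R1: [0, -11, -11/3]
R3 ← R3 − (1/9)·R2: [0, 0, 0]
R4 ← R4 + (7/9)·R2: [0, 0, 0]
R5 ← R5 − (11/9)·R2: [0, 0, 0]
Echelon form has 2 nonzero rows, so rank(M) = 2.
The row space has dimension equal to the rank: 2.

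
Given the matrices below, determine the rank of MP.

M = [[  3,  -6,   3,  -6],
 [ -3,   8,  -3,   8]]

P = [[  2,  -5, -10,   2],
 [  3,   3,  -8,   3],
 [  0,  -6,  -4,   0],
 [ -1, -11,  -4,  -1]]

2

First compute MP:
[[ -6,  15,  30,  -6],
 [ 10, -31, -54,  10]]
Now row reduce the product.
R2 ← R2 + (5/3)·R1: [0, -6, -4, 0]
2 nonzero rows, so rank(MP) = 2.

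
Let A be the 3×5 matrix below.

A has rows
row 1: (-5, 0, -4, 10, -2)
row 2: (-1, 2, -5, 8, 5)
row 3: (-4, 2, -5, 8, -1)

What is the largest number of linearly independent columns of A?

3

Row reduce to echelon form.
R2 ← R2 − (1/5)·R1: [0, 2, -21/5, 6, 27/5]
R3 ← R3 − (4/5)·R1: [0, 2, -9/5, 0, 3/5]
R3 ← R3 − R2: [0, 0, 12/5, -6, -24/5]
Echelon form has 3 nonzero rows, so rank(A) = 3.
The rank gives the maximum number of linearly independent columns: 3.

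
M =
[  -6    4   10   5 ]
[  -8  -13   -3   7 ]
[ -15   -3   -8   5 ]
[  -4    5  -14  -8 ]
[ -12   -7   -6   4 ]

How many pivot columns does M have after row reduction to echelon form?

4

Row reduce to echelon form.
R2 ← R2 − (4/3)·R1: [0, -55/3, -49/3, 1/3]
R3 ← R3 − (5/2)·R1: [0, -13, -33, -15/2]
R4 ← R4 − (2/3)·R1: [0, 7/3, -62/3, -34/3]
R5 ← R5 − (2)·R1: [0, -15, -26, -6]
R3 ← R3 − (39/55)·R2: [0, 0, -1178/55, -851/110]
R4 ← R4 + (7/55)·R2: [0, 0, -1251/55, -621/55]
R5 ← R5 − (9/11)·R2: [0, 0, -139/11, -69/11]
R4 ← R4 − (1251/1178)·R3: [0, 0, 0, -7245/2356]
R5 ← R5 − (695/1178)·R3: [0, 0, 0, -4025/2356]
R5 ← R5 − (5/9)·R4: [0, 0, 0, 0]
Echelon form has 4 nonzero rows, so rank(M) = 4.
Each nonzero row contributes one pivot column: 4 pivot columns.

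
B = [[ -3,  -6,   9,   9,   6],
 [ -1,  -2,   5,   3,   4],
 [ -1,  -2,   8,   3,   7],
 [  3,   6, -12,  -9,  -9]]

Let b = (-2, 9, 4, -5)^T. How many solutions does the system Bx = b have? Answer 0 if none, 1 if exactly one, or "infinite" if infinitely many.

Row reduce the augmented matrix [B | b].
R2 ← R2 − (1/3)·R1: [0, 0, 2, 0, 2, 29/3]
R3 ← R3 − (1/3)·R1: [0, 0, 5, 0, 5, 14/3]
R4 ← R4 + R1: [0, 0, -3, 0, -3, -7]
R3 ← R3 − (5/2)·R2: [0, 0, 0, 0, 0, -39/2]
R4 ← R4 + (3/2)·R2: [0, 0, 0, 0, 0, 15/2]
R4 ← R4 + (5/13)·R3: [0, 0, 0, 0, 0, 0]
The echelon form has 3 nonzero rows; the last pivot sits in the augmented column, so rank(B) = 2 but rank([B|b]) = 3.
Since the ranks differ, the system is inconsistent.
It has no solutions.

0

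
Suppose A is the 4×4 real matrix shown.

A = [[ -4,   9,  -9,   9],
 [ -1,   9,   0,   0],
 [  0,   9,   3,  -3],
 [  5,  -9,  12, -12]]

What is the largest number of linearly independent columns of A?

2

Row reduce to echelon form.
R2 ← R2 − (1/4)·R1: [0, 27/4, 9/4, -9/4]
R4 ← R4 + (5/4)·R1: [0, 9/4, 3/4, -3/4]
R3 ← R3 − (4/3)·R2: [0, 0, 0, 0]
R4 ← R4 − (1/3)·R2: [0, 0, 0, 0]
Echelon form has 2 nonzero rows, so rank(A) = 2.
The rank gives the maximum number of linearly independent columns: 2.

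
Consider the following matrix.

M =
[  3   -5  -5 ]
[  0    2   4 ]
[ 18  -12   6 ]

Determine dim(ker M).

Row reduce to echelon form.
R3 ← R3 − (6)·R1: [0, 18, 36]
R3 ← R3 − (9)·R2: [0, 0, 0]
2 nonzero rows, so rank(M) = 2.
M has 3 columns; by rank–nullity, nullity = 3 − 2 = 1.

1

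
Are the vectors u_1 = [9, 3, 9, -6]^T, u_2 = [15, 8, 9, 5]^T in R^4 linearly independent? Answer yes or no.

Form the matrix with these vectors as rows and row reduce.
R2 ← R2 − (5/3)·R1: [0, 3, -6, 15]
2 nonzero rows, so the 2 vectors span a space of dimension 2.
Since 2 = 2, the vectors are linearly independent.

yes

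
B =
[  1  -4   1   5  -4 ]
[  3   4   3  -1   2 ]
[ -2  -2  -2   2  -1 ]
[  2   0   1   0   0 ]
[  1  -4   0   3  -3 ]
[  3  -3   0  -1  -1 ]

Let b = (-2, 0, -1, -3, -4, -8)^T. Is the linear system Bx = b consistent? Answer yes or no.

Row reduce the augmented matrix [B | b].
R2 ← R2 − (3)·R1: [0, 16, 0, -16, 14, 6]
R3 ← R3 + (2)·R1: [0, -10, 0, 12, -9, -5]
R4 ← R4 − (2)·R1: [0, 8, -1, -10, 8, 1]
R5 ← R5 − R1: [0, 0, -1, -2, 1, -2]
R6 ← R6 − (3)·R1: [0, 9, -3, -16, 11, -2]
R3 ← R3 + (5/8)·R2: [0, 0, 0, 2, -1/4, -5/4]
R4 ← R4 − (1/2)·R2: [0, 0, -1, -2, 1, -2]
R6 ← R6 − (9/16)·R2: [0, 0, -3, -7, 25/8, -43/8]
Swap R3 ↔ R4
R5 ← R5 − R3: [0, 0, 0, 0, 0, 0]
R6 ← R6 − (3)·R3: [0, 0, 0, -1, 1/8, 5/8]
R6 ← R6 + (1/2)·R4: [0, 0, 0, 0, 0, 0]
The echelon form has 4 nonzero rows, and every pivot lies in the first 5 columns, so rank(B) = rank([B|b]) = 4.
The system is consistent.

yes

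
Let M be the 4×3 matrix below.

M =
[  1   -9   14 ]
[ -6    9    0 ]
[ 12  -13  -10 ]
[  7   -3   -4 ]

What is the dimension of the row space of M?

Row reduce to echelon form.
R2 ← R2 + (6)·R1: [0, -45, 84]
R3 ← R3 − (12)·R1: [0, 95, -178]
R4 ← R4 − (7)·R1: [0, 60, -102]
R3 ← R3 + (19/9)·R2: [0, 0, -2/3]
R4 ← R4 + (4/3)·R2: [0, 0, 10]
R4 ← R4 + (15)·R3: [0, 0, 0]
Echelon form has 3 nonzero rows, so rank(M) = 3.
The row space has dimension equal to the rank: 3.

3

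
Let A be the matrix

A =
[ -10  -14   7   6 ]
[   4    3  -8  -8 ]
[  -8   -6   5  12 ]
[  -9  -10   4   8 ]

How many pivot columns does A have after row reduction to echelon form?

Row reduce to echelon form.
R2 ← R2 + (2/5)·R1: [0, -13/5, -26/5, -28/5]
R3 ← R3 − (4/5)·R1: [0, 26/5, -3/5, 36/5]
R4 ← R4 − (9/10)·R1: [0, 13/5, -23/10, 13/5]
R3 ← R3 + (2)·R2: [0, 0, -11, -4]
R4 ← R4 + R2: [0, 0, -15/2, -3]
R4 ← R4 − (15/22)·R3: [0, 0, 0, -3/11]
Echelon form has 4 nonzero rows, so rank(A) = 4.
Each nonzero row contributes one pivot column: 4 pivot columns.

4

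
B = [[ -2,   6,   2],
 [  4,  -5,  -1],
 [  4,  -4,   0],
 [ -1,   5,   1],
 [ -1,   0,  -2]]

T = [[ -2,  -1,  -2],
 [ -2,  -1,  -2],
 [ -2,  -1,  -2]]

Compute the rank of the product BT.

First compute BT:
[[-12,  -6, -12],
 [  4,   2,   4],
 [  0,   0,   0],
 [-10,  -5, -10],
 [  6,   3,   6]]
Now row reduce the product.
R2 ← R2 + (1/3)·R1: [0, 0, 0]
R4 ← R4 − (5/6)·R1: [0, 0, 0]
R5 ← R5 + (1/2)·R1: [0, 0, 0]
1 nonzero row, so rank(BT) = 1.

1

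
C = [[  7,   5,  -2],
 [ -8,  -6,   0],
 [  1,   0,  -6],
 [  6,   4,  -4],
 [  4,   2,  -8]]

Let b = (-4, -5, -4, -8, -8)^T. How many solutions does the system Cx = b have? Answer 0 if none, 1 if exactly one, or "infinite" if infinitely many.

0

Row reduce the augmented matrix [C | b].
R2 ← R2 + (8/7)·R1: [0, -2/7, -16/7, -67/7]
R3 ← R3 − (1/7)·R1: [0, -5/7, -40/7, -24/7]
R4 ← R4 − (6/7)·R1: [0, -2/7, -16/7, -32/7]
R5 ← R5 − (4/7)·R1: [0, -6/7, -48/7, -40/7]
R3 ← R3 − (5/2)·R2: [0, 0, 0, 41/2]
R4 ← R4 − R2: [0, 0, 0, 5]
R5 ← R5 − (3)·R2: [0, 0, 0, 23]
R4 ← R4 − (10/41)·R3: [0, 0, 0, 0]
R5 ← R5 − (46/41)·R3: [0, 0, 0, 0]
The echelon form has 3 nonzero rows; the last pivot sits in the augmented column, so rank(C) = 2 but rank([C|b]) = 3.
Since the ranks differ, the system is inconsistent.
It has no solutions.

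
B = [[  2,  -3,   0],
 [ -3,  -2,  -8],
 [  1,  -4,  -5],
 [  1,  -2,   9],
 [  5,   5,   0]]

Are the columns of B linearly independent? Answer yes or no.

yes

Row reduce B to echelon form.
R2 ← R2 + (3/2)·R1: [0, -13/2, -8]
R3 ← R3 − (1/2)·R1: [0, -5/2, -5]
R4 ← R4 − (1/2)·R1: [0, -1/2, 9]
R5 ← R5 − (5/2)·R1: [0, 25/2, 0]
R3 ← R3 − (5/13)·R2: [0, 0, -25/13]
R4 ← R4 − (1/13)·R2: [0, 0, 125/13]
R5 ← R5 + (25/13)·R2: [0, 0, -200/13]
R4 ← R4 + (5)·R3: [0, 0, 0]
R5 ← R5 − (8)·R3: [0, 0, 0]
3 pivots among 3 columns.
Every column is a pivot column, so the columns are linearly independent.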